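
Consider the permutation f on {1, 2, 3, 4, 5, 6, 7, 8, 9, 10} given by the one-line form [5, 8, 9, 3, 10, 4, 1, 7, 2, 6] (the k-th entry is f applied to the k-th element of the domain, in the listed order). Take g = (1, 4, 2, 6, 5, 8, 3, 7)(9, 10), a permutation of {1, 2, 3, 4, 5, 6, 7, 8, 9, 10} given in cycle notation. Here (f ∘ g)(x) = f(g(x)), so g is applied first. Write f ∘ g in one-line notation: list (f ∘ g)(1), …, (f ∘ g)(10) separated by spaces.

3 4 1 8 7 10 5 9 6 2

(f ∘ g)(x) = f(g(x)). Computing each image: f(g(1)) = f(4) = 3, f(g(2)) = f(6) = 4, f(g(3)) = f(7) = 1, f(g(4)) = f(2) = 8, f(g(5)) = f(8) = 7, f(g(6)) = f(5) = 10, f(g(7)) = f(1) = 5, f(g(8)) = f(3) = 9, f(g(9)) = f(10) = 6, f(g(10)) = f(9) = 2.
Hence f ∘ g = [3 4 1 8 7 10 5 9 6 2].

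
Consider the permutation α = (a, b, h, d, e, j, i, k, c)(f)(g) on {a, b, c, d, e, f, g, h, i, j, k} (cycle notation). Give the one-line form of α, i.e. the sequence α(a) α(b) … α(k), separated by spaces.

Reading each image from the cycles: a→b, b→h, c→a, d→e, e→j, f→f, g→g, h→d, i→k, j→i, k→c.
So the one-line form is b h a e j f g d k i c.

b h a e j f g d k i c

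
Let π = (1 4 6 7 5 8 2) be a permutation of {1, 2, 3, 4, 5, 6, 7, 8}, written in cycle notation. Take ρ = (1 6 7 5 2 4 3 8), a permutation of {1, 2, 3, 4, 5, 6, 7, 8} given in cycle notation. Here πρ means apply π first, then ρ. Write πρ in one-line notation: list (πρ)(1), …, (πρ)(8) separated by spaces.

3 6 8 7 1 5 2 4

Chase each element through π then ρ: 1 → 4 → 3; 2 → 1 → 6; 3 → 3 → 8; 4 → 6 → 7; 5 → 8 → 1; 6 → 7 → 5; 7 → 5 → 2; 8 → 2 → 4.
So πρ in one-line form is 3 6 8 7 1 5 2 4.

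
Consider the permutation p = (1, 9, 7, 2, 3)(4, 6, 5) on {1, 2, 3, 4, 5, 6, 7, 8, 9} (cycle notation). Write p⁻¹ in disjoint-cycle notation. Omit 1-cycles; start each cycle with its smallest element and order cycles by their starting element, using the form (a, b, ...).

(1, 3, 2, 7, 9)(4, 5, 6)

The inverse reverses each cycle.
After reversing and putting each cycle's least element first, p⁻¹ = (1, 3, 2, 7, 9)(4, 5, 6).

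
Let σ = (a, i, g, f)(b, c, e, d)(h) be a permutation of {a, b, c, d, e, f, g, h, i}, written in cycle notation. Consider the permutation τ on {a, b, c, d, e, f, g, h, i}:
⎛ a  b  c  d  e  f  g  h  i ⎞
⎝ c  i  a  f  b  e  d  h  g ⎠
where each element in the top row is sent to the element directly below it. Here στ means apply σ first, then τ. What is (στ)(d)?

σ(d) = b, then τ(b) = i; composing gives (στ)(d) = i.

i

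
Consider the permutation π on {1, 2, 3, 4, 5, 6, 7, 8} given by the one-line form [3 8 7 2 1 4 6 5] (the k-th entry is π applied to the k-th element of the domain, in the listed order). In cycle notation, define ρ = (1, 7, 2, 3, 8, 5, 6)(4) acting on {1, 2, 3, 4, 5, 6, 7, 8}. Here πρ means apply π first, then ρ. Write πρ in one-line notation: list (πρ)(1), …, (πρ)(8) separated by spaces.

(πρ)(x) = ρ(π(x)). Computing each image: ρ(π(1)) = ρ(3) = 8, ρ(π(2)) = ρ(8) = 5, ρ(π(3)) = ρ(7) = 2, ρ(π(4)) = ρ(2) = 3, ρ(π(5)) = ρ(1) = 7, ρ(π(6)) = ρ(4) = 4, ρ(π(7)) = ρ(6) = 1, ρ(π(8)) = ρ(5) = 6.
Hence πρ = [8 5 2 3 7 4 1 6].

8 5 2 3 7 4 1 6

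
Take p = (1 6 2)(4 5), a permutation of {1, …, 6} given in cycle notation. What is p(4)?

Within (4 5), 4 ↦ 5.

5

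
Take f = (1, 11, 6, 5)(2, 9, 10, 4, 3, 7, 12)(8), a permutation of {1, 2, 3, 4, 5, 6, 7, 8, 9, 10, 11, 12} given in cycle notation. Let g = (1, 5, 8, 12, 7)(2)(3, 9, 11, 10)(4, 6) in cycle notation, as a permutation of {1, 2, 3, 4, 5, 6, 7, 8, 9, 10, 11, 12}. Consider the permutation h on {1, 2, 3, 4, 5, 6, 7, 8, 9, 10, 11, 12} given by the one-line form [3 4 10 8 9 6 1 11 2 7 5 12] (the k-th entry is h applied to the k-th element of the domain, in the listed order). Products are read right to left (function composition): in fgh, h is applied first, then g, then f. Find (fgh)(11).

8

(fgh)(11) = f(g(h(11))). h(11) = 5, then g(5) = 8, then f(8) = 8, so the result is 8.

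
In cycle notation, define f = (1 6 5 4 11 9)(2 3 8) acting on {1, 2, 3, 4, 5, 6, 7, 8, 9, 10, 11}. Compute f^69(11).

6

11 lies in the 6-cycle (1 6 5 4 11 9).
On a 6-cycle, f^6 is the identity, so f^69 = f^3 there (69 ≡ 3 mod 6).
Advancing 3 steps from 11: 11 → 9 → 1 → 6.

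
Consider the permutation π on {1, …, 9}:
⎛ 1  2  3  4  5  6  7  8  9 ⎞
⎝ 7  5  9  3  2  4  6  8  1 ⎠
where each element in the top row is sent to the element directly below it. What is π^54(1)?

Tracing 1 → 7 → … returns to 1 after 6 steps, so 1 lies in a 6-cycle (1, 7, 6, 4, 3, 9).
Powers repeat with period 6 on this cycle, and 54 mod 6 = 0, so π^54(1) = π^0(1).
So π^54(1) = 1.

1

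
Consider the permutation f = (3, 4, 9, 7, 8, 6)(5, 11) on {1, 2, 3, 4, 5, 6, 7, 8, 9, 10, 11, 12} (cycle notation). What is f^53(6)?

8

6 lies in the 6-cycle (3, 4, 9, 7, 8, 6).
Since the cycle has length 6, f^53 acts on it the same as f^5 (53 mod 6 = 5).
Stepping 5 places around the cycle: 6 → 3 → 4 → 9 → 7 → 8.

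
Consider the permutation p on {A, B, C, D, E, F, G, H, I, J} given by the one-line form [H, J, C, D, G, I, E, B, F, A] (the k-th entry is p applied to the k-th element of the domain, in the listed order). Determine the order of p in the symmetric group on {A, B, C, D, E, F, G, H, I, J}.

Writing p as disjoint cycles, the cycle lengths are 4, 2, 2, 1, 1.
Since disjoint cycles commute, ord(p) = lcm(4, 2, 2) = 4.

4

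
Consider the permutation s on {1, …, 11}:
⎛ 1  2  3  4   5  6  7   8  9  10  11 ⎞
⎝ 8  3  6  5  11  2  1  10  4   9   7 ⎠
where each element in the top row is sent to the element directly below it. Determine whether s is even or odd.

odd

In disjoint-cycle form the cycle lengths are 8, 3.
A cycle is odd iff its length is even; s has 1 even-length cycle, so sgn(s) = (−1)^1 and s is odd.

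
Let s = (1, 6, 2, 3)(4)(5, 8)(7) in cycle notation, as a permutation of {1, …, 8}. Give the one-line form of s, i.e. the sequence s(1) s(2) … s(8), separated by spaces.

6 3 1 4 8 2 7 5

Each element maps to the next entry in its cycle (wrapping to the front): 1→6, 2→3, 3→1, 4→4, 5→8, 6→2, 7→7, 8→5.
Listing these in domain order gives 6 3 1 4 8 2 7 5.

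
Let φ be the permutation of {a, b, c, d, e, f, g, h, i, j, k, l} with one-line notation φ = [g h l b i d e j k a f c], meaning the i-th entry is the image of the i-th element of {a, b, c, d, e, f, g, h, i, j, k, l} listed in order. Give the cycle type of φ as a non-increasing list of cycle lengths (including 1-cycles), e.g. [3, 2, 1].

The disjoint cycles are (a g e i k f d b h j)(c l), with lengths 10, 2 in non-increasing order.

[10, 2]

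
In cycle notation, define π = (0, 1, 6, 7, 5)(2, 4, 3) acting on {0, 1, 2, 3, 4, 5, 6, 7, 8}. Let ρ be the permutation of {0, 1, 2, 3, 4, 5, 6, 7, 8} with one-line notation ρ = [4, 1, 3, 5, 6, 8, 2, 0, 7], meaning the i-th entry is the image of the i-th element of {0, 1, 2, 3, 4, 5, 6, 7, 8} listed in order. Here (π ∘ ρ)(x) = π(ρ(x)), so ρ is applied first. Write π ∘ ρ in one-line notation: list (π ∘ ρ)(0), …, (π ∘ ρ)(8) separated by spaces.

3 6 2 0 7 8 4 1 5

(π ∘ ρ)(x) = π(ρ(x)). Computing each image: π(ρ(0)) = π(4) = 3, π(ρ(1)) = π(1) = 6, π(ρ(2)) = π(3) = 2, π(ρ(3)) = π(5) = 0, π(ρ(4)) = π(6) = 7, π(ρ(5)) = π(8) = 8, π(ρ(6)) = π(2) = 4, π(ρ(7)) = π(0) = 1, π(ρ(8)) = π(7) = 5.
Hence π ∘ ρ = [3 6 2 0 7 8 4 1 5].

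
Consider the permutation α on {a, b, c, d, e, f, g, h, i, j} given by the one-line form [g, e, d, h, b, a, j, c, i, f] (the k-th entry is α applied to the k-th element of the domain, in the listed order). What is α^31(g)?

Tracing g → j → … returns to g after 4 steps, so g lies in a 4-cycle (a g j f).
Since the cycle has length 4, α^31 acts on it the same as α^3 (31 mod 4 = 3).
Stepping 3 places around the cycle: g → j → f → a.

a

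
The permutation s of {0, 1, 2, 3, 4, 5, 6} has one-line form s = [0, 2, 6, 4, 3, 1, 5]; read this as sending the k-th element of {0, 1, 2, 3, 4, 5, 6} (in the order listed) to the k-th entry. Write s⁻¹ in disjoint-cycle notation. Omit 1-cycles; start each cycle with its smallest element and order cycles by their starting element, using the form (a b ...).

(1 5 6 2)(3 4)

The cycle decomposition of s is (1 2 6 5)(3 4).
The inverse reverses every cycle; in canonical form, s⁻¹ = (1 5 6 2)(3 4).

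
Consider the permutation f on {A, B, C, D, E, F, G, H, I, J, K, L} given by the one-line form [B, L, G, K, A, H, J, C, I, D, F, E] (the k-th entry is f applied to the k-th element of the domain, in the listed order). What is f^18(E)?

B

Tracing E → A → … returns to E after 4 steps, so E lies in a 4-cycle (A B L E).
On a 4-cycle, f^4 is the identity, so f^18 = f^2 there (18 ≡ 2 mod 4).
Advancing 2 steps from E: E → A → B.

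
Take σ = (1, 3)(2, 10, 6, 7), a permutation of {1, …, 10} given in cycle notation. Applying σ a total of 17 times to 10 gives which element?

6

10 lies in the 4-cycle (2, 10, 6, 7).
Powers repeat with period 4 on this cycle, and 17 mod 4 = 1, so σ^17(10) = σ^1(10).
Advancing 1 step from 10: 10 → 6.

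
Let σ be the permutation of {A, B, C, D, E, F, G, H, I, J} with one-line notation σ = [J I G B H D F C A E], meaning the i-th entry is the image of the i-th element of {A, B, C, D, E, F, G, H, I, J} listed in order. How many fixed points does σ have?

0

No element satisfies σ(x) = x, so there are 0 fixed points.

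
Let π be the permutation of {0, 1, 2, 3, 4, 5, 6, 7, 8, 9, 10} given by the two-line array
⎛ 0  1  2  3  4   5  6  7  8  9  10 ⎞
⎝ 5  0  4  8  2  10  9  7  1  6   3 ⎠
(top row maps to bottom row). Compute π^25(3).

Tracing 3 → 8 → … returns to 3 after 6 steps, so 3 lies in a 6-cycle (0 5 10 3 8 1).
Powers repeat with period 6 on this cycle, and 25 mod 6 = 1, so π^25(3) = π^1(3).
Advancing 1 step from 3: 3 → 8.

8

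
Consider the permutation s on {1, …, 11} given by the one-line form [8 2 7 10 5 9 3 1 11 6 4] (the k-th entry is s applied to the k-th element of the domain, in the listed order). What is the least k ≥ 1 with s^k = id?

10

The disjoint-cycle form of s has cycle lengths 5, 2, 2, 1, 1.
The order is lcm(5, 2, 2) = 10.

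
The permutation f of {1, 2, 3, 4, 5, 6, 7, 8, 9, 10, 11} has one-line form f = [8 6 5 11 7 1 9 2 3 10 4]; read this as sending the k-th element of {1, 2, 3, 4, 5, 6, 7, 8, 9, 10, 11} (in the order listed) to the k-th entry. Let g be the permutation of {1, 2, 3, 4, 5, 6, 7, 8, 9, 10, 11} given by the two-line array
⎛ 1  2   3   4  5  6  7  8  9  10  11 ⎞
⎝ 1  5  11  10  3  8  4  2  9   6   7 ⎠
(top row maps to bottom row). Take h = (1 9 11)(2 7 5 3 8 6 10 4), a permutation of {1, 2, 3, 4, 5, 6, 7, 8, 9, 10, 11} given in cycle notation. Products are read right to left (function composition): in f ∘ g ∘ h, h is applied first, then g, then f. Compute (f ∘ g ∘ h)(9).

(f ∘ g ∘ h)(9) = f(g(h(9))). h(9) = 11, then g(11) = 7, then f(7) = 9, so the result is 9.

9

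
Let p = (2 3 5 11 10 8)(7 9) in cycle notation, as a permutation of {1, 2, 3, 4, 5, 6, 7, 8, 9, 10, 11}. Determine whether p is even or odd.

The cycle lengths are 6, 2, 1, 1, 1.
A cycle is odd iff its length is even; p has 2 even-length cycles, so sgn(p) = (−1)^2 and p is even.

even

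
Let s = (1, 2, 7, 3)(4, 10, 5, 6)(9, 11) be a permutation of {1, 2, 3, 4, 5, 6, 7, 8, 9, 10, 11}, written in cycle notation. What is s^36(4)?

4

4 lies in the 4-cycle (4, 10, 5, 6).
Powers repeat with period 4 on this cycle, and 36 mod 4 = 0, so s^36(4) = s^0(4).
So s^36(4) = 4.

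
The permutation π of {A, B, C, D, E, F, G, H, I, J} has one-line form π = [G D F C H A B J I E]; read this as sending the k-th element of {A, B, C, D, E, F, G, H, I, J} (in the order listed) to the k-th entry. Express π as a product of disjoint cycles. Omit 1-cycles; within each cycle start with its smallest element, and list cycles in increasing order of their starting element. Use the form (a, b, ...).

Iterating π from A gives A → G → B → D → C → F → A; that is the 6-cycle (A, G, B, D, C, F).
Repeating from the next unused element and collecting all non-trivial cycles gives (A, G, B, D, C, F)(E, H, J).

(A, G, B, D, C, F)(E, H, J)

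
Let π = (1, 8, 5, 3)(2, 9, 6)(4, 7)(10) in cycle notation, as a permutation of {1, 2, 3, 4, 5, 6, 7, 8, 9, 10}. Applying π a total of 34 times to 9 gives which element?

9 lies in the 3-cycle (2, 9, 6).
Since the cycle has length 3, π^34 acts on it the same as π^1 (34 mod 3 = 1).
Stepping 1 place around the cycle: 9 → 6.

6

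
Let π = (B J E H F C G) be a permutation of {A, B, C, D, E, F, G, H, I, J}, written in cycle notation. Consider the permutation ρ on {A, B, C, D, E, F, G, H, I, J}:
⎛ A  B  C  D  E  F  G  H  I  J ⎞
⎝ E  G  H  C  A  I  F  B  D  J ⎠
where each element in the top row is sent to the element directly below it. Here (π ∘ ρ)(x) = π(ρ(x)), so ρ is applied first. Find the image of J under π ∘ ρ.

First apply ρ: ρ(J) = J, then π(J) = E. Thus (π ∘ ρ)(J) = E.

E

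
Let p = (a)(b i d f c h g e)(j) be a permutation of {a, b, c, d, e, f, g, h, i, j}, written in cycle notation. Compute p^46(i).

e

i lies in the 8-cycle (b i d f c h g e).
Since the cycle has length 8, p^46 acts on it the same as p^6 (46 mod 8 = 6).
Stepping 6 places around the cycle: i → d → f → c → h → g → e.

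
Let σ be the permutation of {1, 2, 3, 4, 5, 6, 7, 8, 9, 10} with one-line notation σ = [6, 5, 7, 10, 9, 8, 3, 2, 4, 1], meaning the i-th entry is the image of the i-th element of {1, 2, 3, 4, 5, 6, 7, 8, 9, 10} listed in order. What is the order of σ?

8

Writing σ as disjoint cycles, the cycle lengths are 8, 2.
The order is lcm(8, 2) = 8.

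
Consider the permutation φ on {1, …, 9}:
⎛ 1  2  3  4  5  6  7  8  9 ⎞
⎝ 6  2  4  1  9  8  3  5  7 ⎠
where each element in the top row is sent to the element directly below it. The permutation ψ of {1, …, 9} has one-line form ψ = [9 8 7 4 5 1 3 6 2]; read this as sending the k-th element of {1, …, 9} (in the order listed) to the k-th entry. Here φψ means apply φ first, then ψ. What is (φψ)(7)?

7

First apply φ: φ(7) = 3, then ψ(3) = 7. Thus (φψ)(7) = 7.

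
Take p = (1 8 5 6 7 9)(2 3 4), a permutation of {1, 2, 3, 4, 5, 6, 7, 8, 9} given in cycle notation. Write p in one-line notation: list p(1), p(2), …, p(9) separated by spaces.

Each element maps to the next entry in its cycle (wrapping to the front): 1↦8, 2↦3, 3↦4, 4↦2, 5↦6, 6↦7, 7↦9, 8↦5, 9↦1.
So the one-line form is 8 3 4 2 6 7 9 5 1.

8 3 4 2 6 7 9 5 1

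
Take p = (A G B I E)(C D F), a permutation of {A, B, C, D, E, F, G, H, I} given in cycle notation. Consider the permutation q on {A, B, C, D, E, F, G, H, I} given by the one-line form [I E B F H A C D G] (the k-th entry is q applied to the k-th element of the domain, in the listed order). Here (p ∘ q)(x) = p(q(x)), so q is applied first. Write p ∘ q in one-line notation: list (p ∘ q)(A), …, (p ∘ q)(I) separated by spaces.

E A I C H G D F B

(p ∘ q)(x) = p(q(x)). Computing each image: p(q(A)) = p(I) = E, p(q(B)) = p(E) = A, p(q(C)) = p(B) = I, p(q(D)) = p(F) = C, p(q(E)) = p(H) = H, p(q(F)) = p(A) = G, p(q(G)) = p(C) = D, p(q(H)) = p(D) = F, p(q(I)) = p(G) = B.
Hence p ∘ q = [E A I C H G D F B].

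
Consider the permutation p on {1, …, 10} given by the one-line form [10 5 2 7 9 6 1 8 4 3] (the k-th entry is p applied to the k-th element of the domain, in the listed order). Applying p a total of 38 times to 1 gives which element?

4

Tracing 1 → 10 → … returns to 1 after 8 steps, so 1 lies in an 8-cycle (1 10 3 2 5 9 4 7).
On an 8-cycle, p^8 is the identity, so p^38 = p^6 there (38 ≡ 6 mod 8).
Stepping 6 places around the cycle: 1 → 10 → 3 → 2 → 5 → 9 → 4.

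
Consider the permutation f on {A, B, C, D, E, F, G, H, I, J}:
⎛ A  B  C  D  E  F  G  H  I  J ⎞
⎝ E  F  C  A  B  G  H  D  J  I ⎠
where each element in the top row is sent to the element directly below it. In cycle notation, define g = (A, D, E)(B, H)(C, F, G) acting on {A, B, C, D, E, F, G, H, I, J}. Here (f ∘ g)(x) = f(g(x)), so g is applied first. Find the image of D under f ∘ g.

B

(f ∘ g)(D) = f(g(D)). g(D) = E, then f(E) = B. So (f ∘ g)(D) = B.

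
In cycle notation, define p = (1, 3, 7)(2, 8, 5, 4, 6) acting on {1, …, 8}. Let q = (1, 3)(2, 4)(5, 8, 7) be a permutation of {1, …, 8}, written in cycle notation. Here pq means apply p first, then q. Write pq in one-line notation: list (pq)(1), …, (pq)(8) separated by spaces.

1 7 5 6 2 4 3 8

Chase each element through p then q: 1 → 3 → 1; 2 → 8 → 7; 3 → 7 → 5; 4 → 6 → 6; 5 → 4 → 2; 6 → 2 → 4; 7 → 1 → 3; 8 → 5 → 8.
Collecting the images, pq = [1 7 5 6 2 4 3 8].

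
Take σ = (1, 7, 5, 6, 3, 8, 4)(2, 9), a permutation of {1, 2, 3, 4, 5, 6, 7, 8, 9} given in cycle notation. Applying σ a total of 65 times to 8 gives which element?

8 lies in the 7-cycle (1, 7, 5, 6, 3, 8, 4).
Since the cycle has length 7, σ^65 acts on it the same as σ^2 (65 mod 7 = 2).
Stepping 2 places around the cycle: 8 → 4 → 1.

1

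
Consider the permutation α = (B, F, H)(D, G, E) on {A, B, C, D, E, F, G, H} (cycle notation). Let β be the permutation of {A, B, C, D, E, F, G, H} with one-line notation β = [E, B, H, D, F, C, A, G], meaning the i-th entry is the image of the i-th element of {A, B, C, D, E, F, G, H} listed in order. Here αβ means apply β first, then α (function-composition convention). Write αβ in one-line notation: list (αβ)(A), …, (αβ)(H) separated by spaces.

D F B G H C A E

Chase each element through β then α: A → E → D; B → B → F; C → H → B; D → D → G; E → F → H; F → C → C; G → A → A; H → G → E.
So αβ in one-line form is D F B G H C A E.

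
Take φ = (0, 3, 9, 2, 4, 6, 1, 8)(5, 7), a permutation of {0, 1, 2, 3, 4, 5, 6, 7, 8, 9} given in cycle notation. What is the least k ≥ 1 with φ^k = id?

The disjoint cycles have lengths 8, 2.
The order is lcm(8, 2) = 8.

8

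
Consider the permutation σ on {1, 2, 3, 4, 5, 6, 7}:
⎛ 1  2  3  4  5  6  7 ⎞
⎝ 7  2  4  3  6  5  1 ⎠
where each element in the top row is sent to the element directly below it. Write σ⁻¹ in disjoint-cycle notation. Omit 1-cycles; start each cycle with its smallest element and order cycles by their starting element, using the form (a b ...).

The cycle decomposition of σ is (1 7)(3 4)(5 6).
Reversing each cycle (and rotating so the smallest element leads) gives σ⁻¹ = (1 7)(3 4)(5 6).

(1 7)(3 4)(5 6)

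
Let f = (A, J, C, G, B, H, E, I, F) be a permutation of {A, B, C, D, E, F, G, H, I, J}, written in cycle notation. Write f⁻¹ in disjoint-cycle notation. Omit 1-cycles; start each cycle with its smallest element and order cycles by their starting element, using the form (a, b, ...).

(A, F, I, E, H, B, G, C, J)

Inverting a permutation written in cycle notation just reverses the order within every cycle.
Reversing each cycle of f and rotating so the smallest element leads gives (A, F, I, E, H, B, G, C, J).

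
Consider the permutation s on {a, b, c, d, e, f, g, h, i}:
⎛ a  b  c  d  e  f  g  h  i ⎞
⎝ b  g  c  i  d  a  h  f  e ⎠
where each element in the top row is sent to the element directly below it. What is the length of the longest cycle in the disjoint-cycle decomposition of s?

5

Decomposing into disjoint cycles gives (a b g h f)(d i e); the longest has length 5.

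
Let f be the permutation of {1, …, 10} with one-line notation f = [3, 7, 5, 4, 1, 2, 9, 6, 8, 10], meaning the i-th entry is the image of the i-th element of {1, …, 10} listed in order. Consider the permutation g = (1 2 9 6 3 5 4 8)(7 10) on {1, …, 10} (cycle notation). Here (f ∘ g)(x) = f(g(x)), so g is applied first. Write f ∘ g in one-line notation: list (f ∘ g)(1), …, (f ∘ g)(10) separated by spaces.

Chase each element through g then f: 1 → 2 → 7; 2 → 9 → 8; 3 → 5 → 1; 4 → 8 → 6; 5 → 4 → 4; 6 → 3 → 5; 7 → 10 → 10; 8 → 1 → 3; 9 → 6 → 2; 10 → 7 → 9.
Collecting the images, f ∘ g = [7 8 1 6 4 5 10 3 2 9].

7 8 1 6 4 5 10 3 2 9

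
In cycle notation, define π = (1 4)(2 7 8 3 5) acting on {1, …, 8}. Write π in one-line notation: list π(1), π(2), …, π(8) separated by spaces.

4 7 5 1 2 6 8 3

Image by image: 1↦4, 2↦7, 3↦5, 4↦1, 5↦2, 6↦6, 7↦8, 8↦3.
Listing these in domain order gives 4 7 5 1 2 6 8 3.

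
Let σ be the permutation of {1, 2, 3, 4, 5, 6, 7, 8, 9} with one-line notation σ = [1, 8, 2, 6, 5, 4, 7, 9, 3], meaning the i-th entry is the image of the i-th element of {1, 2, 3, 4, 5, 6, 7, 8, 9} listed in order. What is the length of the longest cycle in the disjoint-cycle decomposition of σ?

4

Decomposing into disjoint cycles gives (2, 8, 9, 3)(4, 6); the longest has length 4.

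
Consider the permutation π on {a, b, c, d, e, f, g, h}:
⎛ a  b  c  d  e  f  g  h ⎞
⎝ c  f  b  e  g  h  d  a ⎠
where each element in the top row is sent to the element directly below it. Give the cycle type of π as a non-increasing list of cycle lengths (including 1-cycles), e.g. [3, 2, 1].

[5, 3]

The disjoint cycles are (a, c, b, f, h)(d, e, g), with lengths 5, 3 in non-increasing order.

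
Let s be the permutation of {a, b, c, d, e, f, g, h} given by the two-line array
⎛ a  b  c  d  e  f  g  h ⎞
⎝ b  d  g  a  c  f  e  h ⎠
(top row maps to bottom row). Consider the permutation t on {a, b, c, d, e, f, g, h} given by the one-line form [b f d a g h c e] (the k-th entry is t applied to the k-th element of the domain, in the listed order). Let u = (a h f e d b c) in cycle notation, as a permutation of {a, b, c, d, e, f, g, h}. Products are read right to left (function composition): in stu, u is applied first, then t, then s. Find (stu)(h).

Chase h: u(h) = f; t(f) = h; s(h) = h. Hence (stu)(h) = h.

h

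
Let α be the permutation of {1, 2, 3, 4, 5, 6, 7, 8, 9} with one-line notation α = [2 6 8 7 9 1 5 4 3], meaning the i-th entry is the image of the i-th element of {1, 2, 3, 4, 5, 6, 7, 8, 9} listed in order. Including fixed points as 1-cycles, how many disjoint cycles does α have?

2

The cycle decomposition is (1, 2, 6)(3, 8, 4, 7, 5, 9), which has 2 cycles (counting 1-cycles).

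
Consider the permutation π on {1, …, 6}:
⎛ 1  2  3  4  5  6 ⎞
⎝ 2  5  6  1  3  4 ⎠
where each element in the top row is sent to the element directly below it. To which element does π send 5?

3

The entry below 5 in the array is 3, so π(5) = 3.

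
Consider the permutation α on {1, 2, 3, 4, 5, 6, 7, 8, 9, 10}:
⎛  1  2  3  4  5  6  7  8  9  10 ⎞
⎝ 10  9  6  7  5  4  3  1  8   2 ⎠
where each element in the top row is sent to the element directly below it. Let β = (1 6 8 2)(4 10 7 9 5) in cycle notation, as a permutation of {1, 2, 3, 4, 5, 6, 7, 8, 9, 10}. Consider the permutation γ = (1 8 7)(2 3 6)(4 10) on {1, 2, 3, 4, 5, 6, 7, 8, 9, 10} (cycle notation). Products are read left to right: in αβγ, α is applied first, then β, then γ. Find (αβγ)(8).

2

Apply the permutations in order: α(8) = 1, then β(1) = 6, then γ(6) = 2. So (αβγ)(8) = 2.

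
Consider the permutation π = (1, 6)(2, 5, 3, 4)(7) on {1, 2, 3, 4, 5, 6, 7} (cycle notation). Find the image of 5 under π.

5 appears in (2, 5, 3, 4); the next entry (wrapping around) is 3.

3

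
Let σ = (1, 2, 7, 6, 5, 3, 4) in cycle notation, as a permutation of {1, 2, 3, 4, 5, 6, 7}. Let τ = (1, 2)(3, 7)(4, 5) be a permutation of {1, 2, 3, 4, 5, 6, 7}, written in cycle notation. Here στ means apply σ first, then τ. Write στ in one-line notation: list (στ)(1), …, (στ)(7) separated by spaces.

(στ)(x) = τ(σ(x)). Computing each image: τ(σ(1)) = τ(2) = 1, τ(σ(2)) = τ(7) = 3, τ(σ(3)) = τ(4) = 5, τ(σ(4)) = τ(1) = 2, τ(σ(5)) = τ(3) = 7, τ(σ(6)) = τ(5) = 4, τ(σ(7)) = τ(6) = 6.
Hence στ = [1 3 5 2 7 4 6].

1 3 5 2 7 4 6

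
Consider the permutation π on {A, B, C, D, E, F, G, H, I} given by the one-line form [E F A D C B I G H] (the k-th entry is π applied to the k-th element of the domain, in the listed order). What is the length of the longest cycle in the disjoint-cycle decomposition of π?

3

Decomposing into disjoint cycles gives (A E C)(B F)(G I H); the longest has length 3.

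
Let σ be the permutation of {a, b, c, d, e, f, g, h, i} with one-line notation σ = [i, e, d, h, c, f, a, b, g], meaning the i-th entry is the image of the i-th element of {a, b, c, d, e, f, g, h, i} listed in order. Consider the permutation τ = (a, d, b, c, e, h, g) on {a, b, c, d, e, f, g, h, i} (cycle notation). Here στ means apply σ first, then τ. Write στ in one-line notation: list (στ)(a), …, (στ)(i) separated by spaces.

i h b g e f d c a

(στ)(x) = τ(σ(x)). Computing each image: τ(σ(a)) = τ(i) = i, τ(σ(b)) = τ(e) = h, τ(σ(c)) = τ(d) = b, τ(σ(d)) = τ(h) = g, τ(σ(e)) = τ(c) = e, τ(σ(f)) = τ(f) = f, τ(σ(g)) = τ(a) = d, τ(σ(h)) = τ(b) = c, τ(σ(i)) = τ(g) = a.
Hence στ = [i h b g e f d c a].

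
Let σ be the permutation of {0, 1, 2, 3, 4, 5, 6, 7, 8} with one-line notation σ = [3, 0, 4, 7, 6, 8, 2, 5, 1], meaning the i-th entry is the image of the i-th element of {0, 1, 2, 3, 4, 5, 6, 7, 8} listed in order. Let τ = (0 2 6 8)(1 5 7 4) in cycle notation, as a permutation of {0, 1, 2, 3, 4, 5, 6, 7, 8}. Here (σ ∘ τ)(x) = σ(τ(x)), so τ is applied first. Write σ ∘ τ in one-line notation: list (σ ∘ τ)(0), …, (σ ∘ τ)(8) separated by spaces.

4 8 2 7 0 5 1 6 3

(σ ∘ τ)(x) = σ(τ(x)). Computing each image: σ(τ(0)) = σ(2) = 4, σ(τ(1)) = σ(5) = 8, σ(τ(2)) = σ(6) = 2, σ(τ(3)) = σ(3) = 7, σ(τ(4)) = σ(1) = 0, σ(τ(5)) = σ(7) = 5, σ(τ(6)) = σ(8) = 1, σ(τ(7)) = σ(4) = 6, σ(τ(8)) = σ(0) = 3.
Hence σ ∘ τ = [4 8 2 7 0 5 1 6 3].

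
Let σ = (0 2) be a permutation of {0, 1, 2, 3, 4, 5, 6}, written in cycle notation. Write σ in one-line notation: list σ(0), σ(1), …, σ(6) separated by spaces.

2 1 0 3 4 5 6

Each element maps to the next entry in its cycle (wrapping to the front): 0→2, 1→1, 2→0, 3→3, 4→4, 5→5, 6→6.
So the one-line form is 2 1 0 3 4 5 6.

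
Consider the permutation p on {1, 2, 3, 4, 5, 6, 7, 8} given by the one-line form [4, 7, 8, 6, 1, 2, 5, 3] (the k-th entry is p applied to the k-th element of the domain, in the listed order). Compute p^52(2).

Tracing 2 → 7 → … returns to 2 after 6 steps, so 2 lies in a 6-cycle (1, 4, 6, 2, 7, 5).
Since the cycle has length 6, p^52 acts on it the same as p^4 (52 mod 6 = 4).
Stepping 4 places around the cycle: 2 → 7 → 5 → 1 → 4.

4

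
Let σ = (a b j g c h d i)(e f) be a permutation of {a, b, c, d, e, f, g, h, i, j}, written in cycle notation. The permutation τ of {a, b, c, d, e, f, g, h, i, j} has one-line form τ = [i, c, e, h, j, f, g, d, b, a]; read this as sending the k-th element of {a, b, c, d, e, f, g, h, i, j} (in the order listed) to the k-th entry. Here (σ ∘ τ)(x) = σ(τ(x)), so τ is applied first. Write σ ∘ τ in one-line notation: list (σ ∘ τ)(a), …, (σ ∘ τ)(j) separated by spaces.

a h f d g e c i j b

(σ ∘ τ)(x) = σ(τ(x)). Computing each image: σ(τ(a)) = σ(i) = a, σ(τ(b)) = σ(c) = h, σ(τ(c)) = σ(e) = f, σ(τ(d)) = σ(h) = d, σ(τ(e)) = σ(j) = g, σ(τ(f)) = σ(f) = e, σ(τ(g)) = σ(g) = c, σ(τ(h)) = σ(d) = i, σ(τ(i)) = σ(b) = j, σ(τ(j)) = σ(a) = b.
Hence σ ∘ τ = [a h f d g e c i j b].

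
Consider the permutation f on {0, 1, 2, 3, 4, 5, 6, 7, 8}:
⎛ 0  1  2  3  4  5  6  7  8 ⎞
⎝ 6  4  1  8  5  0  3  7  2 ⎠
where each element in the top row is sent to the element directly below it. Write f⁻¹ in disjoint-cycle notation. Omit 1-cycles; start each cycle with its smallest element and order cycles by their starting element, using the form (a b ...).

(0 5 4 1 2 8 3 6)

First write f in disjoint cycles: (0 6 3 8 2 1 4 5).
Reversing each cycle (and rotating so the smallest element leads) gives f⁻¹ = (0 5 4 1 2 8 3 6).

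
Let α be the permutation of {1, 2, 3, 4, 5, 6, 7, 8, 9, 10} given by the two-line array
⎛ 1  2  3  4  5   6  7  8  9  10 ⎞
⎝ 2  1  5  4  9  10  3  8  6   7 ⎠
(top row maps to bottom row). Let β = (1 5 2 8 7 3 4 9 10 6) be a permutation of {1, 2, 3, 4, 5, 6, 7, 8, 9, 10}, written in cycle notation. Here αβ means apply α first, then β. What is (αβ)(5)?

10

First apply α: α(5) = 9, then β(9) = 10. Thus (αβ)(5) = 10.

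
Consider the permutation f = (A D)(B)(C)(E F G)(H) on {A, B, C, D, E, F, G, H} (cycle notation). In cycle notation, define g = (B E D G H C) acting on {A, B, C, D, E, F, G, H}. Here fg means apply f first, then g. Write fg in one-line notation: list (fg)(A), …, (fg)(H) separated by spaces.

(fg)(x) = g(f(x)). Computing each image: g(f(A)) = g(D) = G, g(f(B)) = g(B) = E, g(f(C)) = g(C) = B, g(f(D)) = g(A) = A, g(f(E)) = g(F) = F, g(f(F)) = g(G) = H, g(f(G)) = g(E) = D, g(f(H)) = g(H) = C.
Hence fg = [G E B A F H D C].

G E B A F H D C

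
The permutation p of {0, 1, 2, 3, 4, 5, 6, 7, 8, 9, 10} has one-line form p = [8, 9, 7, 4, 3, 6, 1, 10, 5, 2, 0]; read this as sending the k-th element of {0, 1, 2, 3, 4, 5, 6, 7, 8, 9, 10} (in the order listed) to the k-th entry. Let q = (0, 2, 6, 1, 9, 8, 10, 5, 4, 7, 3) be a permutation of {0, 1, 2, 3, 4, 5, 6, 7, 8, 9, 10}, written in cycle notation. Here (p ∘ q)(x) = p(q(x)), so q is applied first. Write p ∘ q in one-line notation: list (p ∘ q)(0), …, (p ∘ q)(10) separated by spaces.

7 2 1 8 10 3 9 4 0 5 6

Chase each element through q then p: 0 → 2 → 7; 1 → 9 → 2; 2 → 6 → 1; 3 → 0 → 8; 4 → 7 → 10; 5 → 4 → 3; 6 → 1 → 9; 7 → 3 → 4; 8 → 10 → 0; 9 → 8 → 5; 10 → 5 → 6.
Collecting the images, p ∘ q = [7 2 1 8 10 3 9 4 0 5 6].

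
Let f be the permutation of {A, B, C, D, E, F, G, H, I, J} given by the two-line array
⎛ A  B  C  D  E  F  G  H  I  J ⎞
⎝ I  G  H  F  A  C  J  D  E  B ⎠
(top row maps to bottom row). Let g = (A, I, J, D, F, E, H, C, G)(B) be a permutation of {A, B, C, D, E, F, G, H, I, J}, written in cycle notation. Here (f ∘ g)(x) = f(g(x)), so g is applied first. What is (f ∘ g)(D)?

g(D) = F, then f(F) = C; composing gives (f ∘ g)(D) = C.

C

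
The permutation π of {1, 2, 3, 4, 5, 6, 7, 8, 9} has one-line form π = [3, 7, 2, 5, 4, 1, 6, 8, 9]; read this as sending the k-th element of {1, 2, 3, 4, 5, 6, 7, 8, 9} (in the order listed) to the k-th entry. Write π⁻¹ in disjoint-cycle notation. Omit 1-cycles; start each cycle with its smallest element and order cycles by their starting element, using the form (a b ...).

First write π in disjoint cycles: (1 3 2 7 6)(4 5).
Reversing each cycle (and rotating so the smallest element leads) gives π⁻¹ = (1 6 7 2 3)(4 5).

(1 6 7 2 3)(4 5)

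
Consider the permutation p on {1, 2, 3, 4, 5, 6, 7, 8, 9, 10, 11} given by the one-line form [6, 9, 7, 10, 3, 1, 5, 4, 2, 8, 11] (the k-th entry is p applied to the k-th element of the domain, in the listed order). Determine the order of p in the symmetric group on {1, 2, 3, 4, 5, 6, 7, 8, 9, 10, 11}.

6

The disjoint-cycle form of p has cycle lengths 3, 3, 2, 2, 1.
The order is lcm(3, 3, 2, 2) = 6.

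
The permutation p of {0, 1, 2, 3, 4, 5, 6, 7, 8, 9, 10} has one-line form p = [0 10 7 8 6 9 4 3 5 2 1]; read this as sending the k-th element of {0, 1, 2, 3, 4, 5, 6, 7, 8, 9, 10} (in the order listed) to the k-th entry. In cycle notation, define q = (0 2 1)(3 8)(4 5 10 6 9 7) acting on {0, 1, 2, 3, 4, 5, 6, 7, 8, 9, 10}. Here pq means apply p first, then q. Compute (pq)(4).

9

p(4) = 6, then q(6) = 9; composing gives (pq)(4) = 9.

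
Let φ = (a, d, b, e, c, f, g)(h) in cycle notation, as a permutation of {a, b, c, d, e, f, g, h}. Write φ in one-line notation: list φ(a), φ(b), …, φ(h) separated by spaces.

d e f b c g a h

Image by image: a↦d, b↦e, c↦f, d↦b, e↦c, f↦g, g↦a, h↦h.
Listing these in domain order gives d e f b c g a h.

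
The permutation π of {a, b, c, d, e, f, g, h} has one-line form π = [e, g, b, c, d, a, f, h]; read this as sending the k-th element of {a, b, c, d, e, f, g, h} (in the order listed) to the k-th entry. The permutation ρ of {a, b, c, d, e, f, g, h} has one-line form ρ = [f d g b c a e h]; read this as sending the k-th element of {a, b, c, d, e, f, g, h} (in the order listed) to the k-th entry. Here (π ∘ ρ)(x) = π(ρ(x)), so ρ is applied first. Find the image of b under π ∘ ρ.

c

ρ(b) = d, then π(d) = c; composing gives (π ∘ ρ)(b) = c.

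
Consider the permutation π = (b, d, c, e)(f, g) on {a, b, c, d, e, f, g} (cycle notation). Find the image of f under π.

g

In the cycle (f, g), f is followed by g, so π(f) = g.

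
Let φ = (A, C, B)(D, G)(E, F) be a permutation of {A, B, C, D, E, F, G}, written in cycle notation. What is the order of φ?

6

The cycle type of φ is (3, 2, 2).
The order of φ is the least common multiple of its cycle lengths: lcm(3, 2, 2) = 6.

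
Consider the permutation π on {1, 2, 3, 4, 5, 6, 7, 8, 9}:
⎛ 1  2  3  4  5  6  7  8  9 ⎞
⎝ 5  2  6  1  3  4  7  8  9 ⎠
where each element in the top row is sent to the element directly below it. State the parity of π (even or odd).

In disjoint-cycle form the cycle lengths are 5, 1, 1, 1, 1.
A cycle is odd iff its length is even; π has 0 even-length cycles, so sgn(π) = (−1)^0 and π is even.

even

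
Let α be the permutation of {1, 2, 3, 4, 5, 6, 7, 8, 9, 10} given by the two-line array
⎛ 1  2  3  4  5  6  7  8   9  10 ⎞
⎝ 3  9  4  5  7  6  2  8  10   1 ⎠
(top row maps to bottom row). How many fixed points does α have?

2

The fixed points (elements with α(x) = x) are {6, 8}, so there are 2.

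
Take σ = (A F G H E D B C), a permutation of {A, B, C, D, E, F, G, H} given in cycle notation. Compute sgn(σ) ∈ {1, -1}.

The cycle lengths are 8.
A cycle of length ℓ contributes ℓ−1 transpositions, so σ is a product of 7 transpositions — odd.

-1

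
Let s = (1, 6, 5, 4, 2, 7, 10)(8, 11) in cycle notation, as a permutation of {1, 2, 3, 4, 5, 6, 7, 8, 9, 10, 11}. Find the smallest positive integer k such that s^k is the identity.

14

The disjoint cycles have lengths 7, 2, 1, 1.
Since disjoint cycles commute, ord(s) = lcm(7, 2) = 14.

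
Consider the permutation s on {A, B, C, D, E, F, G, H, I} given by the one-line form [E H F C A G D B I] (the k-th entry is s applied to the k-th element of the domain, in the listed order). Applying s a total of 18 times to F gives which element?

Tracing F → G → … returns to F after 4 steps, so F lies in a 4-cycle (C F G D).
On a 4-cycle, s^4 is the identity, so s^18 = s^2 there (18 ≡ 2 mod 4).
Stepping 2 places around the cycle: F → G → D.

D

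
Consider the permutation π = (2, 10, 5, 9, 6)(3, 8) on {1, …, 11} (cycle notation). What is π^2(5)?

5 lies in the 5-cycle (2, 10, 5, 9, 6).
Stepping 2 places around the cycle: 5 → 9 → 6.

6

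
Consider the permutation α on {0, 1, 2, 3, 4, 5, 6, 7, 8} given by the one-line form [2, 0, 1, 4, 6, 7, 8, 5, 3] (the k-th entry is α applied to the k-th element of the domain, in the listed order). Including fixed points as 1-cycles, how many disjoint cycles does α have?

The cycle decomposition is (0, 2, 1)(3, 4, 6, 8)(5, 7), which has 3 cycles (counting 1-cycles).

3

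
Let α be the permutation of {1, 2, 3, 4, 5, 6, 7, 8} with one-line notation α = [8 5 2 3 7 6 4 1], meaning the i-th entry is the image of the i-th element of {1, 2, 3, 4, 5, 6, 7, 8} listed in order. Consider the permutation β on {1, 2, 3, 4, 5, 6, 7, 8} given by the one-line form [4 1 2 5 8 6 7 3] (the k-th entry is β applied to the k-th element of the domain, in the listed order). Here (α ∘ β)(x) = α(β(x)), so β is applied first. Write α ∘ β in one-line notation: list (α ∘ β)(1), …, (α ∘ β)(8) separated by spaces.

3 8 5 7 1 6 4 2

(α ∘ β)(x) = α(β(x)). Computing each image: α(β(1)) = α(4) = 3, α(β(2)) = α(1) = 8, α(β(3)) = α(2) = 5, α(β(4)) = α(5) = 7, α(β(5)) = α(8) = 1, α(β(6)) = α(6) = 6, α(β(7)) = α(7) = 4, α(β(8)) = α(3) = 2.
Hence α ∘ β = [3 8 5 7 1 6 4 2].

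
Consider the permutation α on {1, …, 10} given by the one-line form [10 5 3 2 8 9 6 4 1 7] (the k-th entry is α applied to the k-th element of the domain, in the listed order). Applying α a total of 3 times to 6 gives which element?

10

Tracing 6 → 9 → … returns to 6 after 5 steps, so 6 lies in a 5-cycle (1 10 7 6 9).
Stepping 3 places around the cycle: 6 → 9 → 1 → 10.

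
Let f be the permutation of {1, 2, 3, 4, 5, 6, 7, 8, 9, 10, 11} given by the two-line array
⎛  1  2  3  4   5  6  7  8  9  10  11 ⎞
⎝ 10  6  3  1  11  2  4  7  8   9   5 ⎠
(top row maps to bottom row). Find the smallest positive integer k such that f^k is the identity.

Writing f as disjoint cycles, the cycle lengths are 6, 2, 2, 1.
Since disjoint cycles commute, ord(f) = lcm(6, 2, 2) = 6.

6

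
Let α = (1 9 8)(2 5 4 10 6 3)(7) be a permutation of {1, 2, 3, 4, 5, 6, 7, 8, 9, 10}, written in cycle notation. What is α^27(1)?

1

1 lies in the 3-cycle (1 9 8).
On a 3-cycle, α^3 is the identity, so α^27 = α^0 there (27 ≡ 0 mod 3).
So α^27(1) = 1.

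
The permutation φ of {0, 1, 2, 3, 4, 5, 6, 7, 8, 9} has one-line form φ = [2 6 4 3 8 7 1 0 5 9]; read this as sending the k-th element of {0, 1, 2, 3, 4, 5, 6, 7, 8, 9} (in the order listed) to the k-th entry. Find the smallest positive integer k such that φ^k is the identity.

6

The disjoint-cycle form of φ has cycle lengths 6, 2, 1, 1.
The order is lcm(6, 2) = 6.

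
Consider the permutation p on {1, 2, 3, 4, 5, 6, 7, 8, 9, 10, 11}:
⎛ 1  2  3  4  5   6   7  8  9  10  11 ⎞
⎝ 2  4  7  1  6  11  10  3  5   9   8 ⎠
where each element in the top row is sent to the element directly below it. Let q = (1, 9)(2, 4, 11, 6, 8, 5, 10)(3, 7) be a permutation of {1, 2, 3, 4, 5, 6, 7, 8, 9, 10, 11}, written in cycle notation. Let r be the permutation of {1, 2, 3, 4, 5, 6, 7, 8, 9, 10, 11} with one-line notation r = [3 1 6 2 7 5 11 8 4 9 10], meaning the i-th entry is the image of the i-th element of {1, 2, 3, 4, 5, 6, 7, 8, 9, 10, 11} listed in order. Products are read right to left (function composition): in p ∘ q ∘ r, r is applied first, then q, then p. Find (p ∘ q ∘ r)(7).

Chase 7: r(7) = 11; q(11) = 6; p(6) = 11. Hence (p ∘ q ∘ r)(7) = 11.

11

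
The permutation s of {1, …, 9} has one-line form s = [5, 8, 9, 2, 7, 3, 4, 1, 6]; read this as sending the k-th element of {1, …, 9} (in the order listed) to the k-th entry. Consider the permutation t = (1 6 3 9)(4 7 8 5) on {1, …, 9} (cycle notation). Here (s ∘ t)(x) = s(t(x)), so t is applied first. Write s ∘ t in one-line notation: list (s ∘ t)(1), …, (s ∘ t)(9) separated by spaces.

3 8 6 4 2 9 1 7 5

(s ∘ t)(x) = s(t(x)). Computing each image: s(t(1)) = s(6) = 3, s(t(2)) = s(2) = 8, s(t(3)) = s(9) = 6, s(t(4)) = s(7) = 4, s(t(5)) = s(4) = 2, s(t(6)) = s(3) = 9, s(t(7)) = s(8) = 1, s(t(8)) = s(5) = 7, s(t(9)) = s(1) = 5.
Hence s ∘ t = [3 8 6 4 2 9 1 7 5].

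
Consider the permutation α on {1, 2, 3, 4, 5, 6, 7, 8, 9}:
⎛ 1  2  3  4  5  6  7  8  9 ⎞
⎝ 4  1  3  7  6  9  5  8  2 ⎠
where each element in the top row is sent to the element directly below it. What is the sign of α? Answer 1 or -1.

1

In disjoint-cycle form the cycle lengths are 7, 1, 1.
A cycle of length ℓ contributes ℓ−1 transpositions, so α is a product of 6 transpositions — even.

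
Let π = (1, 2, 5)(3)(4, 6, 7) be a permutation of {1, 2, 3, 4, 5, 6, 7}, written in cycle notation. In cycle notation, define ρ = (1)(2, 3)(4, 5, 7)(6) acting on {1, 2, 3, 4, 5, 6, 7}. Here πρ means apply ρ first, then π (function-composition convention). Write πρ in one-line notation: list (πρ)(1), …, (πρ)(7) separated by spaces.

(πρ)(x) = π(ρ(x)). Computing each image: π(ρ(1)) = π(1) = 2, π(ρ(2)) = π(3) = 3, π(ρ(3)) = π(2) = 5, π(ρ(4)) = π(5) = 1, π(ρ(5)) = π(7) = 4, π(ρ(6)) = π(6) = 7, π(ρ(7)) = π(4) = 6.
Hence πρ = [2 3 5 1 4 7 6].

2 3 5 1 4 7 6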